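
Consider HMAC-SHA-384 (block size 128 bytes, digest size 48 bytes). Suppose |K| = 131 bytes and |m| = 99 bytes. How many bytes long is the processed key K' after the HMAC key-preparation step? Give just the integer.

128

Key is 131 > 128 bytes, so it is hashed to 48 bytes then zero-padded to 128: |K'| = 128.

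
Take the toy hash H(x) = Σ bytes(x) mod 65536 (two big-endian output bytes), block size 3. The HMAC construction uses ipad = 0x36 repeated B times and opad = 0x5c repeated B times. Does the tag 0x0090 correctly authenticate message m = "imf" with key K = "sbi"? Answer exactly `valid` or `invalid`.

Key "sbi" = 73 62 69 is exactly B = 3 bytes: K' = 73 62 69.
K' ⊕ ipad = 45 54 5f; K' ⊕ opad = 2f 3e 35.
Inner hash: sum = 69+84+95+105+109+102 = 564 → 02 34.
Outer hash (recomputed tag): sum = 47+62+53+2+52 = 216 → 00 d8.
Recomputed tag = 00d8; claimed = 0090 → mismatch.

invalid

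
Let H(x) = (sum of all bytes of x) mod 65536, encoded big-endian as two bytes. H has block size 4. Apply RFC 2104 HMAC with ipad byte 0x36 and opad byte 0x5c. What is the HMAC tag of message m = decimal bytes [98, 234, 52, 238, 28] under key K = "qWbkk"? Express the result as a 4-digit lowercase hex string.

Key "qWbkk" = 71 57 62 6b 6b is 5 bytes > B = 4, so hash it first: H(key) = 02 00, then zero-pad to 4 bytes: K' = 02 00 00 00.
K' ⊕ ipad = 34 36 36 36.  K' ⊕ opad = 5e 5c 5c 5c.
Inner input = (K'⊕ipad) ∥ m = 34 36 36 36 ∥ 62 ea 34 ee 1c.
Inner hash: sum = 52+54+54+54+98+234+52+238+28 = 864 → 03 60.
Outer input = (K'⊕opad) ∥ inner = 5e 5c 5c 5c ∥ 03 60.
Outer hash (tag): sum = 94+92+92+92+3+96 = 469 → 01 d5.

01d5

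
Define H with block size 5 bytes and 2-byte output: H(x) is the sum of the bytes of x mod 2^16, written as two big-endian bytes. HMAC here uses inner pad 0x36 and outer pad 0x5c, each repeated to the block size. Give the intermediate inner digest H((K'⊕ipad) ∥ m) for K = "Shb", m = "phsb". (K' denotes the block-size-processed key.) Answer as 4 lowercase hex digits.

Key "Shb" = 53 68 62 is 3 bytes ≤ B = 5; zero-pad to 5 bytes: K' = 53 68 62 00 00.
K' ⊕ ipad = 65 5e 54 36 36.
Inner input = 65 5e 54 36 36 ∥ 70 68 73 62.
Inner hash: sum = 101+94+84+54+54+112+104+115+98 = 816 → 03 30.

0330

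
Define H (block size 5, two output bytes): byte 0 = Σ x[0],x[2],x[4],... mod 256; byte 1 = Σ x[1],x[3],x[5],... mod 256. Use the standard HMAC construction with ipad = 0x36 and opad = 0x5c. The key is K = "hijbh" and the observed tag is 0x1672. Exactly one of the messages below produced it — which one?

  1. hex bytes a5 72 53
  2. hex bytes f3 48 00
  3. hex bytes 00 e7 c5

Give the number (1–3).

Key "hijbh" = 68 69 6a 62 68 is exactly B = 5 bytes: K' = 68 69 6a 62 68.
K' ⊕ ipad = 5e 5f 5c 54 5e; K' ⊕ opad = 34 35 36 3e 34.
m1: inner = H(5e 5f 5c 54 5e a5 72 53) = 8a ab; tag = H(34 35 36 3e 34 8a ab) = 49fd
m2: inner = H(5e 5f 5c 54 5e f3 48 00) = 60 a6; tag = H(34 35 36 3e 34 60 a6) = 44d3
m3: inner = H(5e 5f 5c 54 5e 00 e7 c5) = ff 78; tag = H(34 35 36 3e 34 ff 78) = 1672 ← matches

3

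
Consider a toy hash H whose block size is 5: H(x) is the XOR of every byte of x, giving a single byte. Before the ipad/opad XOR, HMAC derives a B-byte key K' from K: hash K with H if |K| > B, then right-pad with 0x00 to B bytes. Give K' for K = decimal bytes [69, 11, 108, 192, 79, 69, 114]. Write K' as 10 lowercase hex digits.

|K| = 7 > B = 5, so first hash the key.
H(K): XOR 45⊕0b⊕6c⊕c0⊕4f⊕45⊕72 = 9a.
Zero-pad H(K) = 9a to 5 bytes: K' = 9a 00 00 00 00.

9a00000000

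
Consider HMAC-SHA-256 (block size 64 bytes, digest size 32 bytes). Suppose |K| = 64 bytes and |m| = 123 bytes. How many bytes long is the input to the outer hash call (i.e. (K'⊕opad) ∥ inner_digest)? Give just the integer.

Key is 64 ≤ 64 bytes, zero-padded: |K'| = 64.
Outer input = (K'⊕opad) ∥ H(inner) → 64 + 32 = 96 bytes.

96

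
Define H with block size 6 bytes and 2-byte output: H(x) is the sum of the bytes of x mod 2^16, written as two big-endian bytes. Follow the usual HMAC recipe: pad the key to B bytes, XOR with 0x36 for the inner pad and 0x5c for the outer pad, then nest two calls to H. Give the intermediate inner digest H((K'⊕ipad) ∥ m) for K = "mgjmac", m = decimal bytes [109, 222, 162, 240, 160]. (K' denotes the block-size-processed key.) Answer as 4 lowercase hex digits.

Key "mgjmac" = 6d 67 6a 6d 61 63 is exactly B = 6 bytes: K' = 6d 67 6a 6d 61 63.
K' ⊕ ipad = 5b 51 5c 5b 57 55.
Inner input = 5b 51 5c 5b 57 55 ∥ 6d de a2 f0 a0.
Inner hash: sum = 91+81+92+91+87+85+109+222+162+240+160 = 1420 → 05 8c.

058c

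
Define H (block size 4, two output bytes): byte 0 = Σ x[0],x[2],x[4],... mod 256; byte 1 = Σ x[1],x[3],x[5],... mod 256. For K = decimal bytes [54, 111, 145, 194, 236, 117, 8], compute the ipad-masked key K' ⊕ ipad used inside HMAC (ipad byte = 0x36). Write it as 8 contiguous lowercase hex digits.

Key decimal bytes [54, 111, 145, 194, 236, 117, 8] = 36 6f 91 c2 ec 75 08 is 7 bytes > B = 4, so hash it first: H(key) = bb a6, then zero-pad to 4 bytes: K' = bb a6 00 00.
XOR each byte with 0x36: bb⊕36=8d, a6⊕36=90, 00⊕36=36, 00⊕36=36.

8d903636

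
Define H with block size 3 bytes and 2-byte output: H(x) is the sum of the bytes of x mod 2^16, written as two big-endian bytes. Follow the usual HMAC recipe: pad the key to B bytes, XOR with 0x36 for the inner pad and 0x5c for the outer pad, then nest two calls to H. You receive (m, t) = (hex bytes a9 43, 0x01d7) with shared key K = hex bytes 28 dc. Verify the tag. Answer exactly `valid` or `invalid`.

invalid

Key hex bytes 28 dc is 2 bytes ≤ B = 3; zero-pad to 3 bytes: K' = 28 dc 00.
K' ⊕ ipad = 1e ea 36; K' ⊕ opad = 74 80 5c.
Inner hash: sum = 30+234+54+169+67 = 554 → 02 2a.
Outer hash (recomputed tag): sum = 116+128+92+2+42 = 380 → 01 7c.
Recomputed tag = 017c; claimed = 01d7 → mismatch.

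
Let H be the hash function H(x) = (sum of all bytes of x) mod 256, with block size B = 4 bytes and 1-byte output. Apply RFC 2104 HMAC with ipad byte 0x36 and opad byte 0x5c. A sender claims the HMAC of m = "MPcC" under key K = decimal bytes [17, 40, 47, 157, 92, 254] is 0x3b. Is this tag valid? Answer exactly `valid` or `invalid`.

Key decimal bytes [17, 40, 47, 157, 92, 254] = 11 28 2f 9d 5c fe is 6 bytes > B = 4, so hash it first: H(key) = 5f, then zero-pad to 4 bytes: K' = 5f 00 00 00.
K' ⊕ ipad = 69 36 36 36; K' ⊕ opad = 03 5c 5c 5c.
Inner hash: sum = 105+54+54+54+77+80+99+67 = 590; mod 256 = 78 → 4e.
Outer hash (recomputed tag): sum = 3+92+92+92+78 = 357; mod 256 = 101 → 65.
Recomputed tag = 65; claimed = 3b → mismatch.

invalid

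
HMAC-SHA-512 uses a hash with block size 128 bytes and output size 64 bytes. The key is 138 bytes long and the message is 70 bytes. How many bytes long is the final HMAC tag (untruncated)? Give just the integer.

64

The tag is one SHA-512 digest: 64 bytes.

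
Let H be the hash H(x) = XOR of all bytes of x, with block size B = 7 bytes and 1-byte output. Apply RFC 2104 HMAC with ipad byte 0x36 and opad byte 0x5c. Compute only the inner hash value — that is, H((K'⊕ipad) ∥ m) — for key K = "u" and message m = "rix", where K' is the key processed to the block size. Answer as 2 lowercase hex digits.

20

Key "u" = 75 is 1 byte ≤ B = 7; zero-pad to 7 bytes: K' = 75 00 00 00 00 00 00.
K' ⊕ ipad = 43 36 36 36 36 36 36.
Inner input = 43 36 36 36 36 36 36 ∥ 72 69 78.
Inner hash: XOR 43⊕36⊕36⊕36⊕36⊕36⊕36⊕72⊕69⊕78 = 20.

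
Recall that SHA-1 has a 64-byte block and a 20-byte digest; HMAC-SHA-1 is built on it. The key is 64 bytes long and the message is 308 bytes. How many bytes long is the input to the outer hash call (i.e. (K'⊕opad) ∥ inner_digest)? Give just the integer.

84

Key is 64 ≤ 64 bytes, zero-padded: |K'| = 64.
Outer input = (K'⊕opad) ∥ H(inner) → 64 + 20 = 84 bytes.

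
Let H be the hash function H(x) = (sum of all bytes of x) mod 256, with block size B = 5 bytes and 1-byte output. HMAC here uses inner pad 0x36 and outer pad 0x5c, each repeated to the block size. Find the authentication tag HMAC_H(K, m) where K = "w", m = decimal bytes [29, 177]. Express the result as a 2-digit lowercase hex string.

82

Key "w" = 77 is 1 byte ≤ B = 5; zero-pad to 5 bytes: K' = 77 00 00 00 00.
K' ⊕ ipad = 41 36 36 36 36.  K' ⊕ opad = 2b 5c 5c 5c 5c.
Inner input = (K'⊕ipad) ∥ m = 41 36 36 36 36 ∥ 1d b1.
Inner hash: sum = 65+54+54+54+54+29+177 = 487; mod 256 = 231 → e7.
Outer input = (K'⊕opad) ∥ inner = 2b 5c 5c 5c 5c ∥ e7.
Outer hash (tag): sum = 43+92+92+92+92+231 = 642; mod 256 = 130 → 82.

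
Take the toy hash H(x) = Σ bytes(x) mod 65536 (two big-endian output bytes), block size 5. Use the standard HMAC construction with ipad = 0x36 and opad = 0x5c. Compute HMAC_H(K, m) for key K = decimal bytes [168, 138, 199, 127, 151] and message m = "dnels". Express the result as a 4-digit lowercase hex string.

Key decimal bytes [168, 138, 199, 127, 151] = a8 8a c7 7f 97 is exactly B = 5 bytes: K' = a8 8a c7 7f 97.
K' ⊕ ipad = 9e bc f1 49 a1.  K' ⊕ opad = f4 d6 9b 23 cb.
Inner input = (K'⊕ipad) ∥ m = 9e bc f1 49 a1 ∥ 64 6e 65 6c 73.
Inner hash: sum = 158+188+241+73+161+100+110+101+108+115 = 1355 → 05 4b.
Outer input = (K'⊕opad) ∥ inner = f4 d6 9b 23 cb ∥ 05 4b.
Outer hash (tag): sum = 244+214+155+35+203+5+75 = 931 → 03 a3.

03a3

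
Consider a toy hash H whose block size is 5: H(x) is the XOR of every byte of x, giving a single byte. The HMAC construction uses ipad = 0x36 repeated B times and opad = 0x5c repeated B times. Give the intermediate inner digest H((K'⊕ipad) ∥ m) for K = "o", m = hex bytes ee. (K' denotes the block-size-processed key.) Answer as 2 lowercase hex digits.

b7

Key "o" = 6f is 1 byte ≤ B = 5; zero-pad to 5 bytes: K' = 6f 00 00 00 00.
K' ⊕ ipad = 59 36 36 36 36.
Inner input = 59 36 36 36 36 ∥ ee.
Inner hash: XOR 59⊕36⊕36⊕36⊕36⊕ee = b7.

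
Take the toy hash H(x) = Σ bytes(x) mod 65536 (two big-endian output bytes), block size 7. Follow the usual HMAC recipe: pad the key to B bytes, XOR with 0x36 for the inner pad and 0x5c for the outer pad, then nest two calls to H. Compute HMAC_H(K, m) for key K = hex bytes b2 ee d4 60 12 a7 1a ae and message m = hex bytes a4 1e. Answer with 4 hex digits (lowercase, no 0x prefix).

0294

Key hex bytes b2 ee d4 60 12 a7 1a ae is 8 bytes > B = 7, so hash it first: H(key) = 04 55, then zero-pad to 7 bytes: K' = 04 55 00 00 00 00 00.
K' ⊕ ipad = 32 63 36 36 36 36 36.  K' ⊕ opad = 58 09 5c 5c 5c 5c 5c.
Inner input = (K'⊕ipad) ∥ m = 32 63 36 36 36 36 36 ∥ a4 1e.
Inner hash: sum = 50+99+54+54+54+54+54+164+30 = 613 → 02 65.
Outer input = (K'⊕opad) ∥ inner = 58 09 5c 5c 5c 5c 5c ∥ 02 65.
Outer hash (tag): sum = 88+9+92+92+92+92+92+2+101 = 660 → 02 94.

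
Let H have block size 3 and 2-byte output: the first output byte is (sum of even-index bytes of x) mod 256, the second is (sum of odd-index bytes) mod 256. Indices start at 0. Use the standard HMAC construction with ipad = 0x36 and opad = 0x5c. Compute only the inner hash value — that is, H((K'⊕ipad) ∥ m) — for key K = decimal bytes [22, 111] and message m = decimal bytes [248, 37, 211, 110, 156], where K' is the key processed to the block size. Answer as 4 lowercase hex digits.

e9c0

Key decimal bytes [22, 111] = 16 6f is 2 bytes ≤ B = 3; zero-pad to 3 bytes: K' = 16 6f 00.
K' ⊕ ipad = 20 59 36.
Inner input = 20 59 36 ∥ f8 25 d3 6e 9c.
Inner hash: even-index sum = 233 mod 256 = 233; odd-index sum = 704 mod 256 = 192 → e9 c0.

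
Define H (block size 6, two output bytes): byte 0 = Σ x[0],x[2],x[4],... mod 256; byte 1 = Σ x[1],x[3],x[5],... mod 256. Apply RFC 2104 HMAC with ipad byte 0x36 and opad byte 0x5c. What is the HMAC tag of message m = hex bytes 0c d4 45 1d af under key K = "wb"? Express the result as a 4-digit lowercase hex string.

Key "wb" = 77 62 is 2 bytes ≤ B = 6; zero-pad to 6 bytes: K' = 77 62 00 00 00 00.
K' ⊕ ipad = 41 54 36 36 36 36.  K' ⊕ opad = 2b 3e 5c 5c 5c 5c.
Inner input = (K'⊕ipad) ∥ m = 41 54 36 36 36 36 ∥ 0c d4 45 1d af.
Inner hash: even-index sum = 429 mod 256 = 173; odd-index sum = 433 mod 256 = 177 → ad b1.
Outer input = (K'⊕opad) ∥ inner = 2b 3e 5c 5c 5c 5c ∥ ad b1.
Outer hash (tag): even-index sum = 400 mod 256 = 144; odd-index sum = 423 mod 256 = 167 → 90 a7.

90a7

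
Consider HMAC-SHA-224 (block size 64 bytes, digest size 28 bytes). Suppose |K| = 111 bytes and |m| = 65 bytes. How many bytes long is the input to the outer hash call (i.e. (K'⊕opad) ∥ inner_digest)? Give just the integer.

92

Key is 111 > 64 bytes, so it is hashed to 28 bytes then zero-padded to 64: |K'| = 64.
Outer input = (K'⊕opad) ∥ H(inner) → 64 + 28 = 92 bytes.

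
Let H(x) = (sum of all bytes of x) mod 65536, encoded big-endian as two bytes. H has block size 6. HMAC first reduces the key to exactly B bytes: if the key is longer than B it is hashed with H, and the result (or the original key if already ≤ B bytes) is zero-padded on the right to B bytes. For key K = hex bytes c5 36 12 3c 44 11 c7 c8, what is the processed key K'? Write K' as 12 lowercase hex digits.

|K| = 8 > B = 6, so first hash the key.
H(K): sum = 197+54+18+60+68+17+199+200 = 813 → 03 2d.
Zero-pad H(K) = 03 2d to 6 bytes: K' = 03 2d 00 00 00 00.

032d00000000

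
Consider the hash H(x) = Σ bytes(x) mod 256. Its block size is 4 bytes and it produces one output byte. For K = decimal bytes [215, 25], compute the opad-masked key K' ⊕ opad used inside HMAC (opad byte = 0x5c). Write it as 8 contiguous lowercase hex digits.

8b455c5c

Key decimal bytes [215, 25] = d7 19 is 2 bytes ≤ B = 4; zero-pad to 4 bytes: K' = d7 19 00 00.
XOR each byte with 0x5c: d7⊕5c=8b, 19⊕5c=45, 00⊕5c=5c, 00⊕5c=5c.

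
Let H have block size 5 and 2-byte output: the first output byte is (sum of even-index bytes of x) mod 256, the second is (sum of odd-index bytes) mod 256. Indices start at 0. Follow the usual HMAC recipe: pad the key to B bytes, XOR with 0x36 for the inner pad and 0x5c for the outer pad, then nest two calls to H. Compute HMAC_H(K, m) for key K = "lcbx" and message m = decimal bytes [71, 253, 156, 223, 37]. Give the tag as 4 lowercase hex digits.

Key "lcbx" = 6c 63 62 78 is 4 bytes ≤ B = 5; zero-pad to 5 bytes: K' = 6c 63 62 78 00.
K' ⊕ ipad = 5a 55 54 4e 36.  K' ⊕ opad = 30 3f 3e 24 5c.
Inner input = (K'⊕ipad) ∥ m = 5a 55 54 4e 36 ∥ 47 fd 9c df 25.
Inner hash: even-index sum = 704 mod 256 = 192; odd-index sum = 427 mod 256 = 171 → c0 ab.
Outer input = (K'⊕opad) ∥ inner = 30 3f 3e 24 5c ∥ c0 ab.
Outer hash (tag): even-index sum = 373 mod 256 = 117; odd-index sum = 291 mod 256 = 35 → 75 23.

7523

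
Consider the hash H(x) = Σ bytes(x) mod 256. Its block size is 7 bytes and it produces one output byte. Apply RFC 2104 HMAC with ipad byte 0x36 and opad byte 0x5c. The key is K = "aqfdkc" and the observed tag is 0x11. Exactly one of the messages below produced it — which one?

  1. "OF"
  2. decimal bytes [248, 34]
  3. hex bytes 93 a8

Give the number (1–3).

Key "aqfdkc" = 61 71 66 64 6b 63 is 6 bytes ≤ B = 7; zero-pad to 7 bytes: K' = 61 71 66 64 6b 63 00.
K' ⊕ ipad = 57 47 50 52 5d 55 36; K' ⊕ opad = 3d 2d 3a 38 37 3f 5c.
m1: inner = H(57 47 50 52 5d 55 36 4f 46) = bd; tag = H(3d 2d 3a 38 37 3f 5c bd) = 6b
m2: inner = H(57 47 50 52 5d 55 36 f8 22) = 42; tag = H(3d 2d 3a 38 37 3f 5c 42) = f0
m3: inner = H(57 47 50 52 5d 55 36 93 a8) = 63; tag = H(3d 2d 3a 38 37 3f 5c 63) = 11 ← matches

3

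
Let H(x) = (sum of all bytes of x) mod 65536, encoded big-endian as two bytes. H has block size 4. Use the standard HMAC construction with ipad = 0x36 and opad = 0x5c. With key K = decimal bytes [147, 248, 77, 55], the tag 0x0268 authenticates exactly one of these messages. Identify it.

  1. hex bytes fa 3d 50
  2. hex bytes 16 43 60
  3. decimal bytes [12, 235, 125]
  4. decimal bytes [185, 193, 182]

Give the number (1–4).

Key decimal bytes [147, 248, 77, 55] = 93 f8 4d 37 is exactly B = 4 bytes: K' = 93 f8 4d 37.
K' ⊕ ipad = a5 ce 7b 01; K' ⊕ opad = cf a4 11 6b.
m1: inner = H(a5 ce 7b 01 fa 3d 50) = 03 76; tag = H(cf a4 11 6b 03 76) = 0268 ← matches
m2: inner = H(a5 ce 7b 01 16 43 60) = 02 a8; tag = H(cf a4 11 6b 02 a8) = 0299
m3: inner = H(a5 ce 7b 01 0c eb 7d) = 03 63; tag = H(cf a4 11 6b 03 63) = 0255
m4: inner = H(a5 ce 7b 01 b9 c1 b6) = 04 1f; tag = H(cf a4 11 6b 04 1f) = 0212

1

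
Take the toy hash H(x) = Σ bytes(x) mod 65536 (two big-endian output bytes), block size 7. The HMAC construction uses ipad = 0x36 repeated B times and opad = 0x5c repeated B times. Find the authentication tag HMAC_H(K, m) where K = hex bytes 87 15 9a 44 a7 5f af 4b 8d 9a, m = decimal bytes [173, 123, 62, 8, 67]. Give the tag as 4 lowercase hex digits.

Key hex bytes 87 15 9a 44 a7 5f af 4b 8d 9a is 10 bytes > B = 7, so hash it first: H(key) = 04 a1, then zero-pad to 7 bytes: K' = 04 a1 00 00 00 00 00.
K' ⊕ ipad = 32 97 36 36 36 36 36.  K' ⊕ opad = 58 fd 5c 5c 5c 5c 5c.
Inner input = (K'⊕ipad) ∥ m = 32 97 36 36 36 36 36 ∥ ad 7b 3e 08 43.
Inner hash: sum = 50+151+54+54+54+54+54+173+123+62+8+67 = 904 → 03 88.
Outer input = (K'⊕opad) ∥ inner = 58 fd 5c 5c 5c 5c 5c ∥ 03 88.
Outer hash (tag): sum = 88+253+92+92+92+92+92+3+136 = 940 → 03 ac.

03ac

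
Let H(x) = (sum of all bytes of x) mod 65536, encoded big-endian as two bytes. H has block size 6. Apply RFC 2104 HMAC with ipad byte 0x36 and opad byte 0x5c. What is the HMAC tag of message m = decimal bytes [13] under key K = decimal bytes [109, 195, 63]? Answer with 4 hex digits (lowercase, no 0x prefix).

Key decimal bytes [109, 195, 63] = 6d c3 3f is 3 bytes ≤ B = 6; zero-pad to 6 bytes: K' = 6d c3 3f 00 00 00.
K' ⊕ ipad = 5b f5 09 36 36 36.  K' ⊕ opad = 31 9f 63 5c 5c 5c.
Inner input = (K'⊕ipad) ∥ m = 5b f5 09 36 36 36 ∥ 0d.
Inner hash: sum = 91+245+9+54+54+54+13 = 520 → 02 08.
Outer input = (K'⊕opad) ∥ inner = 31 9f 63 5c 5c 5c ∥ 02 08.
Outer hash (tag): sum = 49+159+99+92+92+92+2+8 = 593 → 02 51.

0251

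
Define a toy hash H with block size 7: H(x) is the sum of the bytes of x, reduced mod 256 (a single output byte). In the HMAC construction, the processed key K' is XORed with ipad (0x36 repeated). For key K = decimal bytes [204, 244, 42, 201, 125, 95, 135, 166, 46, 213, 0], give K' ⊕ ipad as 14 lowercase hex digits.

Key decimal bytes [204, 244, 42, 201, 125, 95, 135, 166, 46, 213, 0] = cc f4 2a c9 7d 5f 87 a6 2e d5 00 is 11 bytes > B = 7, so hash it first: H(key) = bf, then zero-pad to 7 bytes: K' = bf 00 00 00 00 00 00.
XOR each byte with 0x36: bf⊕36=89, 00⊕36=36, 00⊕36=36, 00⊕36=36, 00⊕36=36, 00⊕36=36, 00⊕36=36.

89363636363636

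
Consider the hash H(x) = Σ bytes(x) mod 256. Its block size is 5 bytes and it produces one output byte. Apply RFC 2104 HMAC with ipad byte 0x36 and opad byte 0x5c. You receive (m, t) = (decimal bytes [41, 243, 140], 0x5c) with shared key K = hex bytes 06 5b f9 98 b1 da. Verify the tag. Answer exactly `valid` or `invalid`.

Key hex bytes 06 5b f9 98 b1 da is 6 bytes > B = 5, so hash it first: H(key) = 7d, then zero-pad to 5 bytes: K' = 7d 00 00 00 00.
K' ⊕ ipad = 4b 36 36 36 36; K' ⊕ opad = 21 5c 5c 5c 5c.
Inner hash: sum = 75+54+54+54+54+41+243+140 = 715; mod 256 = 203 → cb.
Outer hash (recomputed tag): sum = 33+92+92+92+92+203 = 604; mod 256 = 92 → 5c.
Recomputed tag = 5c; claimed = 5c → match.

valid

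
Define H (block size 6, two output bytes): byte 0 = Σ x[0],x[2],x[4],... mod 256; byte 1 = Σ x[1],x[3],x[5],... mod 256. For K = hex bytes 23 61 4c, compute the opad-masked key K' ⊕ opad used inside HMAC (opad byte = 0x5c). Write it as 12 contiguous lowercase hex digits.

Key hex bytes 23 61 4c is 3 bytes ≤ B = 6; zero-pad to 6 bytes: K' = 23 61 4c 00 00 00.
XOR each byte with 0x5c: 23⊕5c=7f, 61⊕5c=3d, 4c⊕5c=10, 00⊕5c=5c, 00⊕5c=5c, 00⊕5c=5c.

7f3d105c5c5c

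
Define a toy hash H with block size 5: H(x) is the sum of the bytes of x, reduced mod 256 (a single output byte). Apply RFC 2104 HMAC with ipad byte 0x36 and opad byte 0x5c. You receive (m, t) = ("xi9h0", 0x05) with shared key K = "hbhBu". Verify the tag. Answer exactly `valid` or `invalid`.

invalid

Key "hbhBu" = 68 62 68 42 75 is exactly B = 5 bytes: K' = 68 62 68 42 75.
K' ⊕ ipad = 5e 54 5e 74 43; K' ⊕ opad = 34 3e 34 1e 29.
Inner hash: sum = 94+84+94+116+67+120+105+57+104+48 = 889; mod 256 = 121 → 79.
Outer hash (recomputed tag): sum = 52+62+52+30+41+121 = 358; mod 256 = 102 → 66.
Recomputed tag = 66; claimed = 05 → mismatch.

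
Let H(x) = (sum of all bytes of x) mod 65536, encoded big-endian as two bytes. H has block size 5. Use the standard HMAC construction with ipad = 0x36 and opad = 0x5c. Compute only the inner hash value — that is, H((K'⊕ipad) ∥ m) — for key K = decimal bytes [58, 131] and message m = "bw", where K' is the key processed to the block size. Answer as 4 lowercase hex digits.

023c

Key decimal bytes [58, 131] = 3a 83 is 2 bytes ≤ B = 5; zero-pad to 5 bytes: K' = 3a 83 00 00 00.
K' ⊕ ipad = 0c b5 36 36 36.
Inner input = 0c b5 36 36 36 ∥ 62 77.
Inner hash: sum = 12+181+54+54+54+98+119 = 572 → 02 3c.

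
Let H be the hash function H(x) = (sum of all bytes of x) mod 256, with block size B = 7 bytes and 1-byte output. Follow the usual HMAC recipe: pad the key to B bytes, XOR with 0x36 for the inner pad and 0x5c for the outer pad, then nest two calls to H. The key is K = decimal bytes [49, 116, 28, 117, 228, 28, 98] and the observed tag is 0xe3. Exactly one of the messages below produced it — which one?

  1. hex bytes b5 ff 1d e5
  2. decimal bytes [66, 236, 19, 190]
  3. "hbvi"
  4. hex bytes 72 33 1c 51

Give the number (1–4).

Key decimal bytes [49, 116, 28, 117, 228, 28, 98] = 31 74 1c 75 e4 1c 62 is exactly B = 7 bytes: K' = 31 74 1c 75 e4 1c 62.
K' ⊕ ipad = 07 42 2a 43 d2 2a 54; K' ⊕ opad = 6d 28 40 29 b8 40 3e.
m1: inner = H(07 42 2a 43 d2 2a 54 b5 ff 1d e5) = bc; tag = H(6d 28 40 29 b8 40 3e bc) = f0
m2: inner = H(07 42 2a 43 d2 2a 54 42 ec 13 be) = 05; tag = H(6d 28 40 29 b8 40 3e 05) = 39
m3: inner = H(07 42 2a 43 d2 2a 54 68 62 76 69) = af; tag = H(6d 28 40 29 b8 40 3e af) = e3 ← matches
m4: inner = H(07 42 2a 43 d2 2a 54 72 33 1c 51) = 18; tag = H(6d 28 40 29 b8 40 3e 18) = 4c

3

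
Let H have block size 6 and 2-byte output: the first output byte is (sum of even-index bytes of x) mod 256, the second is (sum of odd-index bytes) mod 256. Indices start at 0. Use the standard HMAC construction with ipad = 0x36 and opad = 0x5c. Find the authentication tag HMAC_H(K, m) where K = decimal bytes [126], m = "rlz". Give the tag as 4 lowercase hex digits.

Key decimal bytes [126] = 7e is 1 byte ≤ B = 6; zero-pad to 6 bytes: K' = 7e 00 00 00 00 00.
K' ⊕ ipad = 48 36 36 36 36 36.  K' ⊕ opad = 22 5c 5c 5c 5c 5c.
Inner input = (K'⊕ipad) ∥ m = 48 36 36 36 36 36 ∥ 72 6c 7a.
Inner hash: even-index sum = 416 mod 256 = 160; odd-index sum = 270 mod 256 = 14 → a0 0e.
Outer input = (K'⊕opad) ∥ inner = 22 5c 5c 5c 5c 5c ∥ a0 0e.
Outer hash (tag): even-index sum = 378 mod 256 = 122; odd-index sum = 290 mod 256 = 34 → 7a 22.

7a22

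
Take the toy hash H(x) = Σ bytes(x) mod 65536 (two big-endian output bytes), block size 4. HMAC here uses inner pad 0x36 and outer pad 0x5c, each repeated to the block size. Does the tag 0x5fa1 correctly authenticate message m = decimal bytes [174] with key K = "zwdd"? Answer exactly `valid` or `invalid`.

Key "zwdd" = 7a 77 64 64 is exactly B = 4 bytes: K' = 7a 77 64 64.
K' ⊕ ipad = 4c 41 52 52; K' ⊕ opad = 26 2b 38 38.
Inner hash: sum = 76+65+82+82+174 = 479 → 01 df.
Outer hash (recomputed tag): sum = 38+43+56+56+1+223 = 417 → 01 a1.
Recomputed tag = 01a1; claimed = 5fa1 → mismatch.

invalid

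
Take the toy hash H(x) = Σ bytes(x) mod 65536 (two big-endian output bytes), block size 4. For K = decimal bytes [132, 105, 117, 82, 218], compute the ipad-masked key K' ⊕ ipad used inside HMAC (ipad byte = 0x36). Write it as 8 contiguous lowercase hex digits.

34b83636

Key decimal bytes [132, 105, 117, 82, 218] = 84 69 75 52 da is 5 bytes > B = 4, so hash it first: H(key) = 02 8e, then zero-pad to 4 bytes: K' = 02 8e 00 00.
XOR each byte with 0x36: 02⊕36=34, 8e⊕36=b8, 00⊕36=36, 00⊕36=36.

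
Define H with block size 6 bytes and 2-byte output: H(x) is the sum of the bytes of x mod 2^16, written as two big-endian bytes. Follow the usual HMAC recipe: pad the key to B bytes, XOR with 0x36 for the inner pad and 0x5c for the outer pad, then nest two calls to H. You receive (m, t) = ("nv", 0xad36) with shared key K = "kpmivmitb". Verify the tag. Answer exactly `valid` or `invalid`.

Key "kpmivmitb" = 6b 70 6d 69 76 6d 69 74 62 is 9 bytes > B = 6, so hash it first: H(key) = 03 d3, then zero-pad to 6 bytes: K' = 03 d3 00 00 00 00.
K' ⊕ ipad = 35 e5 36 36 36 36; K' ⊕ opad = 5f 8f 5c 5c 5c 5c.
Inner hash: sum = 53+229+54+54+54+54+110+118 = 726 → 02 d6.
Outer hash (recomputed tag): sum = 95+143+92+92+92+92+2+214 = 822 → 03 36.
Recomputed tag = 0336; claimed = ad36 → mismatch.

invalid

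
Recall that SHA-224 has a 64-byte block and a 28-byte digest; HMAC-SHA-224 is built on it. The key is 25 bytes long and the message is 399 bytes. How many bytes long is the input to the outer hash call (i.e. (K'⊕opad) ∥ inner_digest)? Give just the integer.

92

Key is 25 ≤ 64 bytes, zero-padded: |K'| = 64.
Outer input = (K'⊕opad) ∥ H(inner) → 64 + 28 = 92 bytes.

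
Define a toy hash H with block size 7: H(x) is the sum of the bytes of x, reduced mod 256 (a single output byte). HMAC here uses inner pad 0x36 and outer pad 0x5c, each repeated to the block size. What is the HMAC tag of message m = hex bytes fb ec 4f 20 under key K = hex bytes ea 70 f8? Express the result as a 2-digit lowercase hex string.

14

Key hex bytes ea 70 f8 is 3 bytes ≤ B = 7; zero-pad to 7 bytes: K' = ea 70 f8 00 00 00 00.
K' ⊕ ipad = dc 46 ce 36 36 36 36.  K' ⊕ opad = b6 2c a4 5c 5c 5c 5c.
Inner input = (K'⊕ipad) ∥ m = dc 46 ce 36 36 36 36 ∥ fb ec 4f 20.
Inner hash: sum = 220+70+206+54+54+54+54+251+236+79+32 = 1310; mod 256 = 30 → 1e.
Outer input = (K'⊕opad) ∥ inner = b6 2c a4 5c 5c 5c 5c ∥ 1e.
Outer hash (tag): sum = 182+44+164+92+92+92+92+30 = 788; mod 256 = 20 → 14.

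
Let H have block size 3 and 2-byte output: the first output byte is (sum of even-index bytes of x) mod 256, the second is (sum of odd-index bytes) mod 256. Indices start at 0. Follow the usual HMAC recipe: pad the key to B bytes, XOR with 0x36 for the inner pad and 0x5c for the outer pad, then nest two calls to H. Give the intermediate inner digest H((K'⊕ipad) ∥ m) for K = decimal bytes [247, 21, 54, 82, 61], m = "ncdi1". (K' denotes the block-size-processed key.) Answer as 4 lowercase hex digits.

Key decimal bytes [247, 21, 54, 82, 61] = f7 15 36 52 3d is 5 bytes > B = 3, so hash it first: H(key) = 6a 67, then zero-pad to 3 bytes: K' = 6a 67 00.
K' ⊕ ipad = 5c 51 36.
Inner input = 5c 51 36 ∥ 6e 63 64 69 31.
Inner hash: even-index sum = 350 mod 256 = 94; odd-index sum = 340 mod 256 = 84 → 5e 54.

5e54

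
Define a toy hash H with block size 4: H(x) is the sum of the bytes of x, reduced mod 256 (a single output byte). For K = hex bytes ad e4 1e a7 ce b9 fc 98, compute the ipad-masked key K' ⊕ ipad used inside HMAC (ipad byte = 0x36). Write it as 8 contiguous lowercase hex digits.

Key hex bytes ad e4 1e a7 ce b9 fc 98 is 8 bytes > B = 4, so hash it first: H(key) = 71, then zero-pad to 4 bytes: K' = 71 00 00 00.
XOR each byte with 0x36: 71⊕36=47, 00⊕36=36, 00⊕36=36, 00⊕36=36.

47363636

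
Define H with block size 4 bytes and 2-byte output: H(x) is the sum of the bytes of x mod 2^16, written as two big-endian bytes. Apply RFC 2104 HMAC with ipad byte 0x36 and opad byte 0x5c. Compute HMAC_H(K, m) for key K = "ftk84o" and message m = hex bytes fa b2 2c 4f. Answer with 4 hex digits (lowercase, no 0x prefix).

Key "ftk84o" = 66 74 6b 38 34 6f is 6 bytes > B = 4, so hash it first: H(key) = 02 20, then zero-pad to 4 bytes: K' = 02 20 00 00.
K' ⊕ ipad = 34 16 36 36.  K' ⊕ opad = 5e 7c 5c 5c.
Inner input = (K'⊕ipad) ∥ m = 34 16 36 36 ∥ fa b2 2c 4f.
Inner hash: sum = 52+22+54+54+250+178+44+79 = 733 → 02 dd.
Outer input = (K'⊕opad) ∥ inner = 5e 7c 5c 5c ∥ 02 dd.
Outer hash (tag): sum = 94+124+92+92+2+221 = 625 → 02 71.

0271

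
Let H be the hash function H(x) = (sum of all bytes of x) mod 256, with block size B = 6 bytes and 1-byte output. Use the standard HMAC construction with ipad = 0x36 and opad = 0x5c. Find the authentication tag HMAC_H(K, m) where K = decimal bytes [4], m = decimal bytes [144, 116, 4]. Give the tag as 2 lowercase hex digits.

Key decimal bytes [4] = 04 is 1 byte ≤ B = 6; zero-pad to 6 bytes: K' = 04 00 00 00 00 00.
K' ⊕ ipad = 32 36 36 36 36 36.  K' ⊕ opad = 58 5c 5c 5c 5c 5c.
Inner input = (K'⊕ipad) ∥ m = 32 36 36 36 36 36 ∥ 90 74 04.
Inner hash: sum = 50+54+54+54+54+54+144+116+4 = 584; mod 256 = 72 → 48.
Outer input = (K'⊕opad) ∥ inner = 58 5c 5c 5c 5c 5c ∥ 48.
Outer hash (tag): sum = 88+92+92+92+92+92+72 = 620; mod 256 = 108 → 6c.

6c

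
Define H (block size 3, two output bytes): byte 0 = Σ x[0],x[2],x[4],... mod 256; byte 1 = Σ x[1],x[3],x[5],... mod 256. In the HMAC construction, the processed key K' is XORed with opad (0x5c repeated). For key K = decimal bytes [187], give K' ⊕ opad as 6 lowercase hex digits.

Key decimal bytes [187] = bb is 1 byte ≤ B = 3; zero-pad to 3 bytes: K' = bb 00 00.
XOR each byte with 0x5c: bb⊕5c=e7, 00⊕5c=5c, 00⊕5c=5c.

e75c5c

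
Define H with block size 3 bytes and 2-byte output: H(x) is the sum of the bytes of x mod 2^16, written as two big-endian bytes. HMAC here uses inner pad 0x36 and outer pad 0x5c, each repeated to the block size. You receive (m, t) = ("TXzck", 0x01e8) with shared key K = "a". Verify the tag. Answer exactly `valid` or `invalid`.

Key "a" = 61 is 1 byte ≤ B = 3; zero-pad to 3 bytes: K' = 61 00 00.
K' ⊕ ipad = 57 36 36; K' ⊕ opad = 3d 5c 5c.
Inner hash: sum = 87+54+54+84+88+122+99+107 = 695 → 02 b7.
Outer hash (recomputed tag): sum = 61+92+92+2+183 = 430 → 01 ae.
Recomputed tag = 01ae; claimed = 01e8 → mismatch.

invalid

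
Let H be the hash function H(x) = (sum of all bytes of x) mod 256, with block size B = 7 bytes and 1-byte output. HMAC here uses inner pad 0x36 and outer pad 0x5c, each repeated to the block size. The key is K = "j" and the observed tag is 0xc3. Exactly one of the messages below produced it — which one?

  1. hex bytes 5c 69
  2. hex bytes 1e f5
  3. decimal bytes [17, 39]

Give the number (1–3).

Key "j" = 6a is 1 byte ≤ B = 7; zero-pad to 7 bytes: K' = 6a 00 00 00 00 00 00.
K' ⊕ ipad = 5c 36 36 36 36 36 36; K' ⊕ opad = 36 5c 5c 5c 5c 5c 5c.
m1: inner = H(5c 36 36 36 36 36 36 5c 69) = 65; tag = H(36 5c 5c 5c 5c 5c 5c 65) = c3 ← matches
m2: inner = H(5c 36 36 36 36 36 36 1e f5) = b3; tag = H(36 5c 5c 5c 5c 5c 5c b3) = 11
m3: inner = H(5c 36 36 36 36 36 36 11 27) = d8; tag = H(36 5c 5c 5c 5c 5c 5c d8) = 36

1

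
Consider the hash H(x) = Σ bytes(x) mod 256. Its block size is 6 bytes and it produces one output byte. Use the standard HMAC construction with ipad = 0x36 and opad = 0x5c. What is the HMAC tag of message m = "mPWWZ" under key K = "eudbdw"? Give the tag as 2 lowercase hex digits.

cf

Key "eudbdw" = 65 75 64 62 64 77 is exactly B = 6 bytes: K' = 65 75 64 62 64 77.
K' ⊕ ipad = 53 43 52 54 52 41.  K' ⊕ opad = 39 29 38 3e 38 2b.
Inner input = (K'⊕ipad) ∥ m = 53 43 52 54 52 41 ∥ 6d 50 57 57 5a.
Inner hash: sum = 83+67+82+84+82+65+109+80+87+87+90 = 916; mod 256 = 148 → 94.
Outer input = (K'⊕opad) ∥ inner = 39 29 38 3e 38 2b ∥ 94.
Outer hash (tag): sum = 57+41+56+62+56+43+148 = 463; mod 256 = 207 → cf.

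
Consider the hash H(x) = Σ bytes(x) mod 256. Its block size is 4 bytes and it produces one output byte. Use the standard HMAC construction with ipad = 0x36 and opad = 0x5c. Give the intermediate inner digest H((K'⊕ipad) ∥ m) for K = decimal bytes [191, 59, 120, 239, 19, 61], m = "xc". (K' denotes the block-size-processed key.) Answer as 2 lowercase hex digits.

04

Key decimal bytes [191, 59, 120, 239, 19, 61] = bf 3b 78 ef 13 3d is 6 bytes > B = 4, so hash it first: H(key) = b1, then zero-pad to 4 bytes: K' = b1 00 00 00.
K' ⊕ ipad = 87 36 36 36.
Inner input = 87 36 36 36 ∥ 78 63.
Inner hash: sum = 135+54+54+54+120+99 = 516; mod 256 = 4 → 04.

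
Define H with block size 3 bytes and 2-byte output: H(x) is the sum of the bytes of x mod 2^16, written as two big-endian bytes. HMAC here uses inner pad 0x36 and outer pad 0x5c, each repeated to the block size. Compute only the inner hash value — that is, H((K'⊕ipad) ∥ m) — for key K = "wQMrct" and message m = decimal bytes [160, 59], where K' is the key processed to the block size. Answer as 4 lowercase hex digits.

01ad

Key "wQMrct" = 77 51 4d 72 63 74 is 6 bytes > B = 3, so hash it first: H(key) = 02 5e, then zero-pad to 3 bytes: K' = 02 5e 00.
K' ⊕ ipad = 34 68 36.
Inner input = 34 68 36 ∥ a0 3b.
Inner hash: sum = 52+104+54+160+59 = 429 → 01 ad.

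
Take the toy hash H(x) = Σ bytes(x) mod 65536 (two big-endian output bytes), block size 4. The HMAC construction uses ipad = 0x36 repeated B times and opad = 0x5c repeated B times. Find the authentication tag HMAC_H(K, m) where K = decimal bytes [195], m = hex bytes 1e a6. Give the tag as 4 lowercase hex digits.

0210

Key decimal bytes [195] = c3 is 1 byte ≤ B = 4; zero-pad to 4 bytes: K' = c3 00 00 00.
K' ⊕ ipad = f5 36 36 36.  K' ⊕ opad = 9f 5c 5c 5c.
Inner input = (K'⊕ipad) ∥ m = f5 36 36 36 ∥ 1e a6.
Inner hash: sum = 245+54+54+54+30+166 = 603 → 02 5b.
Outer input = (K'⊕opad) ∥ inner = 9f 5c 5c 5c ∥ 02 5b.
Outer hash (tag): sum = 159+92+92+92+2+91 = 528 → 02 10.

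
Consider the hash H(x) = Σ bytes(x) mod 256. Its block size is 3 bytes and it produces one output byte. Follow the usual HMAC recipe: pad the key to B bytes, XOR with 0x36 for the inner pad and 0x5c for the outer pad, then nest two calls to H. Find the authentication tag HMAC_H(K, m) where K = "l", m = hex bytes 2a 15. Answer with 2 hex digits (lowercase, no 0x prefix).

ed

Key "l" = 6c is 1 byte ≤ B = 3; zero-pad to 3 bytes: K' = 6c 00 00.
K' ⊕ ipad = 5a 36 36.  K' ⊕ opad = 30 5c 5c.
Inner input = (K'⊕ipad) ∥ m = 5a 36 36 ∥ 2a 15.
Inner hash: sum = 90+54+54+42+21 = 261; mod 256 = 5 → 05.
Outer input = (K'⊕opad) ∥ inner = 30 5c 5c ∥ 05.
Outer hash (tag): sum = 48+92+92+5 = 237 → ed.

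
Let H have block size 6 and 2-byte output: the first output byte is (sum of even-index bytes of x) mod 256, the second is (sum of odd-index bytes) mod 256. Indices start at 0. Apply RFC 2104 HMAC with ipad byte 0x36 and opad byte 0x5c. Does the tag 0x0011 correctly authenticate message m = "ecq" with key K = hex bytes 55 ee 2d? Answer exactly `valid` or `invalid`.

Key hex bytes 55 ee 2d is 3 bytes ≤ B = 6; zero-pad to 6 bytes: K' = 55 ee 2d 00 00 00.
K' ⊕ ipad = 63 d8 1b 36 36 36; K' ⊕ opad = 09 b2 71 5c 5c 5c.
Inner hash: even-index sum = 394 mod 256 = 138; odd-index sum = 423 mod 256 = 167 → 8a a7.
Outer hash (recomputed tag): even-index sum = 352 mod 256 = 96; odd-index sum = 529 mod 256 = 17 → 60 11.
Recomputed tag = 6011; claimed = 0011 → mismatch.

invalid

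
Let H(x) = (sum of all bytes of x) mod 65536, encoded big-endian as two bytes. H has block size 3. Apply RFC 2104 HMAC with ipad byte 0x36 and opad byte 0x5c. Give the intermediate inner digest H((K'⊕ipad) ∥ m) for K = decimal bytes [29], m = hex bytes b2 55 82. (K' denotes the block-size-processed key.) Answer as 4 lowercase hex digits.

0220

Key decimal bytes [29] = 1d is 1 byte ≤ B = 3; zero-pad to 3 bytes: K' = 1d 00 00.
K' ⊕ ipad = 2b 36 36.
Inner input = 2b 36 36 ∥ b2 55 82.
Inner hash: sum = 43+54+54+178+85+130 = 544 → 02 20.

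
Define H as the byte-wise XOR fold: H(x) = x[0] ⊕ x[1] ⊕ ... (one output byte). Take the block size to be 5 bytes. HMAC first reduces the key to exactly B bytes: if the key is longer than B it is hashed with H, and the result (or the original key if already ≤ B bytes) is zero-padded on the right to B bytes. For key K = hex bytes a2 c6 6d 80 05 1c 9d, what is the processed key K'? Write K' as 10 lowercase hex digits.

0d00000000

|K| = 7 > B = 5, so first hash the key.
H(K): XOR a2⊕c6⊕6d⊕80⊕05⊕1c⊕9d = 0d.
Zero-pad H(K) = 0d to 5 bytes: K' = 0d 00 00 00 00.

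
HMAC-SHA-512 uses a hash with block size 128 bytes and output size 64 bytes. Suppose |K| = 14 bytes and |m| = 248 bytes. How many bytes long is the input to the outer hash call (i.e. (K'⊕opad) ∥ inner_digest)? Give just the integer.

192

Key is 14 ≤ 128 bytes, zero-padded: |K'| = 128.
Outer input = (K'⊕opad) ∥ H(inner) → 128 + 64 = 192 bytes.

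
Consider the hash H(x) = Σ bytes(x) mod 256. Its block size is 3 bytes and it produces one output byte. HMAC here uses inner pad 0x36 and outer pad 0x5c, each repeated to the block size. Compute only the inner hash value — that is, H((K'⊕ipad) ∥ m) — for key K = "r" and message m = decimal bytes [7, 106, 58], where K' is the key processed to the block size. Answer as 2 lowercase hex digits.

Key "r" = 72 is 1 byte ≤ B = 3; zero-pad to 3 bytes: K' = 72 00 00.
K' ⊕ ipad = 44 36 36.
Inner input = 44 36 36 ∥ 07 6a 3a.
Inner hash: sum = 68+54+54+7+106+58 = 347; mod 256 = 91 → 5b.

5b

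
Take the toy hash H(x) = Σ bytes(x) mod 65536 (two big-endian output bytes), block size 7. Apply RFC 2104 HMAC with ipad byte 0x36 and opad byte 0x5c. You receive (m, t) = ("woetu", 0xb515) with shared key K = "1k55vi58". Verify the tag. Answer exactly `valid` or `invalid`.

Key "1k55vi58" = 31 6b 35 35 76 69 35 38 is 8 bytes > B = 7, so hash it first: H(key) = 02 52, then zero-pad to 7 bytes: K' = 02 52 00 00 00 00 00.
K' ⊕ ipad = 34 64 36 36 36 36 36; K' ⊕ opad = 5e 0e 5c 5c 5c 5c 5c.
Inner hash: sum = 52+100+54+54+54+54+54+119+111+101+116+117 = 986 → 03 da.
Outer hash (recomputed tag): sum = 94+14+92+92+92+92+92+3+218 = 789 → 03 15.
Recomputed tag = 0315; claimed = b515 → mismatch.

invalid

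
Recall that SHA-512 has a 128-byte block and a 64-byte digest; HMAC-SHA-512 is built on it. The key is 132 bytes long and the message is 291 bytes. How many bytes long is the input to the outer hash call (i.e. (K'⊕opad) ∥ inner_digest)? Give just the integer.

192

Key is 132 > 128 bytes, so it is hashed to 64 bytes then zero-padded to 128: |K'| = 128.
Outer input = (K'⊕opad) ∥ H(inner) → 128 + 64 = 192 bytes.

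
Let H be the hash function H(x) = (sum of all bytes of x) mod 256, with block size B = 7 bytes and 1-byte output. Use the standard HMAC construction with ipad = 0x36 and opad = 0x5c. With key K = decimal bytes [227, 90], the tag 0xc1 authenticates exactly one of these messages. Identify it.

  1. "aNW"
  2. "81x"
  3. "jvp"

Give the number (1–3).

2

Key decimal bytes [227, 90] = e3 5a is 2 bytes ≤ B = 7; zero-pad to 7 bytes: K' = e3 5a 00 00 00 00 00.
K' ⊕ ipad = d5 6c 36 36 36 36 36; K' ⊕ opad = bf 06 5c 5c 5c 5c 5c.
m1: inner = H(d5 6c 36 36 36 36 36 61 4e 57) = 55; tag = H(bf 06 5c 5c 5c 5c 5c 55) = e6
m2: inner = H(d5 6c 36 36 36 36 36 38 31 78) = 30; tag = H(bf 06 5c 5c 5c 5c 5c 30) = c1 ← matches
m3: inner = H(d5 6c 36 36 36 36 36 6a 76 70) = 9f; tag = H(bf 06 5c 5c 5c 5c 5c 9f) = 30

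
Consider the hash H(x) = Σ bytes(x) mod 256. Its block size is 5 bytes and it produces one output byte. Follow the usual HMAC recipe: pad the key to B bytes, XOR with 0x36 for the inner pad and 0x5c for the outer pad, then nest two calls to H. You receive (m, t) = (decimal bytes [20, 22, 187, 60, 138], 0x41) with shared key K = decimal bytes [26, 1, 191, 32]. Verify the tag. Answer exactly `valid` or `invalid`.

valid

Key decimal bytes [26, 1, 191, 32] = 1a 01 bf 20 is 4 bytes ≤ B = 5; zero-pad to 5 bytes: K' = 1a 01 bf 20 00.
K' ⊕ ipad = 2c 37 89 16 36; K' ⊕ opad = 46 5d e3 7c 5c.
Inner hash: sum = 44+55+137+22+54+20+22+187+60+138 = 739; mod 256 = 227 → e3.
Outer hash (recomputed tag): sum = 70+93+227+124+92+227 = 833; mod 256 = 65 → 41.
Recomputed tag = 41; claimed = 41 → match.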